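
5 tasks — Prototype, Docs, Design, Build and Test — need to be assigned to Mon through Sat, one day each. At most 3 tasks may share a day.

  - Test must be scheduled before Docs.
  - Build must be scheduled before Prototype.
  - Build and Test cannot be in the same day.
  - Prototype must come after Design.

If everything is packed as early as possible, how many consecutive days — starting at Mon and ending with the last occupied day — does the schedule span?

3 days

The precedence chain requires at least 2 distinct days.
With at most 3 per day and 5 tasks, at least 2 days are needed.
Could 2 days be enough, i.e. nothing placed later than Tue? No: Prototype must come after Build (at Mon or later) → {Tue}; Build must come before Prototype (at Tue or earlier) → {Mon}; Docs must come after Test (at Mon or later) → {Tue}; Test must come before Docs (at Tue or earlier) → {Mon}; Test can't share with Build (Mon) → nothing is left.
So 2 days is not enough.
3 works (last occupied day: Wed): for example Prototype in Tue, Test in Tue, Build in Mon, Design in Mon, Docs in Wed.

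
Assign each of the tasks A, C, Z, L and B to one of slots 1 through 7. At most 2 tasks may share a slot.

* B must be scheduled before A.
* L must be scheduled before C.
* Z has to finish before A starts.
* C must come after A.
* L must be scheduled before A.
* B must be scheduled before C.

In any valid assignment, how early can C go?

4

Precedence pushes C to at least 3.
C at 4 is achievable: C in 4, A in 3, B in 1, L in 1, Z in 2.
Nothing earlier works — the capacity limit rule out every slot before 4.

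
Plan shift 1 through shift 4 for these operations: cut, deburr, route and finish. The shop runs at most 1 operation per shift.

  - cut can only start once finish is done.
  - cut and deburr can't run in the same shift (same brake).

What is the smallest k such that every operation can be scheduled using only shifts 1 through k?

4 shifts

The precedence chain requires at least 2 distinct shifts.
With at most 1 per shift and 4 operations, at least 4 shifts are needed.
4 works (last occupied shift: shift 4): for example route=shift 4; cut=shift 2; finish=shift 1; deburr=shift 3.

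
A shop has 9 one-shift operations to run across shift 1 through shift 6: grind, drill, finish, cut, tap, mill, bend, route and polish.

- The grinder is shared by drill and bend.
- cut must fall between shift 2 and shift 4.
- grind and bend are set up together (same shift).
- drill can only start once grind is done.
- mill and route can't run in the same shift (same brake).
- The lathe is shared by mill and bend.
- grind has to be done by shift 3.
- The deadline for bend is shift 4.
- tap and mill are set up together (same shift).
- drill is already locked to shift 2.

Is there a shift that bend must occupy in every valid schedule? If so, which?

Bend's own window allows nothing later than shift 4; bend must be in the same shift as grind, which can't be after shift 1, so bend is at most shift 1.
So bend is pinned to shift 1.

shift 1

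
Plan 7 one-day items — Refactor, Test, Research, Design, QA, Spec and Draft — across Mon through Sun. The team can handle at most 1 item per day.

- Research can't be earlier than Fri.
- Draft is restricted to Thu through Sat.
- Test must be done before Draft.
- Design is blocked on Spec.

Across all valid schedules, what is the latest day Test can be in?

Downstream work caps Test at Fri.
Test at Fri is achievable: Spec -> Mon; QA -> Thu; Refactor -> Wed; Test -> Fri; Research -> Sun; Design -> Tue; Draft -> Sat.

Fri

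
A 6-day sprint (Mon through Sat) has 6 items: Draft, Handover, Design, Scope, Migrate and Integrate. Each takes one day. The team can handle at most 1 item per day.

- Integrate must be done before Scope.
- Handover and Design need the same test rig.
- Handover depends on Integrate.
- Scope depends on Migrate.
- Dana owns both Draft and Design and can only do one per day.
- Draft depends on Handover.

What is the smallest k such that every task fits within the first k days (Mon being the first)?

The precedence chain requires at least 3 distinct days.
With at most 1 per day and 6 tasks, at least 6 days are needed.
6 works (last occupied day: Sat): for example Migrate -> Wed; Scope -> Thu; Draft -> Fri; Design -> Sat; Handover -> Tue; Integrate -> Mon.

6 days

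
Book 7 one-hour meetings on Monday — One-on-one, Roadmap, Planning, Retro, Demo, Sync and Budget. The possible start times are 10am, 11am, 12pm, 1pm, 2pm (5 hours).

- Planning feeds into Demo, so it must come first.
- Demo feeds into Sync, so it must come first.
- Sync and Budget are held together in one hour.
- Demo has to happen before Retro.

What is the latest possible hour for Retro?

Precedence pushes Retro to at least 12pm.
Retro at 2pm is achievable: One-on-one -> 10am; Retro -> 2pm; Planning -> 10am; Roadmap -> 10am; Sync -> 12pm; Budget -> 12pm; Demo -> 11am.

2pm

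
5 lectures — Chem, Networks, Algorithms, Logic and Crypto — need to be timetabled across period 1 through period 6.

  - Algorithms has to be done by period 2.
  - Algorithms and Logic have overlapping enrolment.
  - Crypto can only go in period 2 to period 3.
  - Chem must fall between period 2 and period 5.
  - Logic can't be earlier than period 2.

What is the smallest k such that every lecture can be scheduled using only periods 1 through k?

Chem can't be placed before period 2, so the schedule must run through at least period 2.
2 works (last occupied period: period 2): for example Chem in period 2; Algorithms in period 1; Logic in period 2; Networks in period 1; Crypto in period 2.

2 periods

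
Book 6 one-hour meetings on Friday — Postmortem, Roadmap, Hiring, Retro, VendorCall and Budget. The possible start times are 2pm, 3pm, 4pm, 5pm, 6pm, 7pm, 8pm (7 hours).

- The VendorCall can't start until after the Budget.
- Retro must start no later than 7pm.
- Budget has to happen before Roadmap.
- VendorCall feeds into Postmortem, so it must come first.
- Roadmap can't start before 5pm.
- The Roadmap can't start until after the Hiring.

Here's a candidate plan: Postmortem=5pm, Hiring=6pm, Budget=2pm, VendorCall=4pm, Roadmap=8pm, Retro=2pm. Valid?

Roadmap can't start before 5pm — holds.
Retro must start no later than 7pm — holds.
Budget has to happen before Roadmap — holds.
The VendorCall can't start until after the Budget — holds.
VendorCall feeds into Postmortem, so it must come first — holds.
The Roadmap can't start until after the Hiring — holds.

Yes, all constraints hold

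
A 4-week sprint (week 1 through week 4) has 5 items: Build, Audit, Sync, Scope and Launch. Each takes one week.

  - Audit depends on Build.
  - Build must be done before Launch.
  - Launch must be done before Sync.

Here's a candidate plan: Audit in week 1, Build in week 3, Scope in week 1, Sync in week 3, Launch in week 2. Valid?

Launch must be done before Sync — holds.
Build must be done before Launch — violated.
Audit depends on Build — violated.

No — it violates: Audit depends on Build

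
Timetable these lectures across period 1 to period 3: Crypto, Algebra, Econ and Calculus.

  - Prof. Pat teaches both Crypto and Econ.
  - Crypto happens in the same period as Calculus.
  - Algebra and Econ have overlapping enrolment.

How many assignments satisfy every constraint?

Splitting on Crypto: it can be period 1 (4), period 2 (4), period 3 (4). Listing each branch's schedules as (Algebra, Econ, Calculus) by period number:
Crypto=period 1: (1,2,1) (1,3,1) (2,3,1) (3,2,1) — 4.
Crypto=period 2: (1,3,2) (2,1,2) (2,3,2) (3,1,2) — 4.
Crypto=period 3: (1,2,3) (2,1,3) (3,1,3) (3,2,3) — 4.
Summing: 4 + 4 + 4 = 12.

12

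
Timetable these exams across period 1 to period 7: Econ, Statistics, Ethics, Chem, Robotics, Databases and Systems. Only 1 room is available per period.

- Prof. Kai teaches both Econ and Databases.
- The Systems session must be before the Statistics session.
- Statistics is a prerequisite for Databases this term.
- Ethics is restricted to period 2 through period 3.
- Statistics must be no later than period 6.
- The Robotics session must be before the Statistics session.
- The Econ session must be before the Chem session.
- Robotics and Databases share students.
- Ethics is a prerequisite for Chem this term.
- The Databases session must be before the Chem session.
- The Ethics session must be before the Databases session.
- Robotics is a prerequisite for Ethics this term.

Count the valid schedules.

12

Splitting on Statistics: it can be period 4 (6), period 5 (6). Listing each branch's schedules as (Econ, Ethics, Chem, Robotics, Databases, Systems) by period number:
Statistics=period 4: (5,2,7,1,6,3) (5,3,7,1,6,2) (5,3,7,2,6,1) (6,2,7,1,5,3) (6,3,7,1,5,2) (6,3,7,2,5,1) — 6.
Statistics=period 5: (1,3,7,2,6,4) (2,3,7,1,6,4) (3,2,7,1,6,4) (4,2,7,1,6,3) (4,3,7,1,6,2) (4,3,7,2,6,1) — 6.
Summing: 6 + 6 = 12.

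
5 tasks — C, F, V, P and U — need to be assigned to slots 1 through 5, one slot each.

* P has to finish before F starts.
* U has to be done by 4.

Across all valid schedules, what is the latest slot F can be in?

5

Precedence pushes F to at least 2.
F at 5 is achievable: P -> 1; C -> 1; U -> 1; F -> 5; V -> 1.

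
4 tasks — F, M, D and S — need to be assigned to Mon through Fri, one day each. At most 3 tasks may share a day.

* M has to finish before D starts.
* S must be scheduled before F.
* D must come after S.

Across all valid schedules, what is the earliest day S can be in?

Mon

Downstream work caps S at Thu.
S at Mon is achievable: S -> Mon; M -> Mon; F -> Tue; D -> Tue.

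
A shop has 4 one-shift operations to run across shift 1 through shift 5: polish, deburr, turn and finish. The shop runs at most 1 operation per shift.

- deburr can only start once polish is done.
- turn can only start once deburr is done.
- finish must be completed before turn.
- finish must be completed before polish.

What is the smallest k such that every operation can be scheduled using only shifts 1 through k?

The precedence chain requires at least 4 distinct shifts.
With at most 1 per shift and 4 operations, at least 4 shifts are needed.
4 works (last occupied shift: shift 4): for example turn -> shift 4; finish -> shift 1; deburr -> shift 3; polish -> shift 2.

4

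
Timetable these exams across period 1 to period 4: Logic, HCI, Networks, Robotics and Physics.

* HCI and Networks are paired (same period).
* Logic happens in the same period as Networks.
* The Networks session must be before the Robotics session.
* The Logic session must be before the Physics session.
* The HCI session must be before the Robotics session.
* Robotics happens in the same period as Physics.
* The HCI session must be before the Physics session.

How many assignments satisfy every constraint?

6

Splitting on Logic: it can be period 1 (3), period 2 (2), period 3 (1). Listing each branch's schedules as (HCI, Networks, Robotics, Physics) by period number:
Logic=period 1: (1,1,2,2) (1,1,3,3) (1,1,4,4) — 3.
Logic=period 2: (2,2,3,3) (2,2,4,4) — 2.
Logic=period 3: (3,3,4,4) — 1.
Summing: 3 + 2 + 1 = 6.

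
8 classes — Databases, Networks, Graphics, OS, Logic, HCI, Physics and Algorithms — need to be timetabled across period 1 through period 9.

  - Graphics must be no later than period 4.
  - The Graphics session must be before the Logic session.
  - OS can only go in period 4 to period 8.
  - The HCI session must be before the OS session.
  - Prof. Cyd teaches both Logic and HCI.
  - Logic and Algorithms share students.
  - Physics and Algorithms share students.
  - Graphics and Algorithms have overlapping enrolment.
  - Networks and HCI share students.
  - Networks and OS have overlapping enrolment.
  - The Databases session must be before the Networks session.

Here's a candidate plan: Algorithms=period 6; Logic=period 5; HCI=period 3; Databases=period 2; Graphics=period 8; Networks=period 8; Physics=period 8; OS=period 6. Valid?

Networks and OS have overlapping enrolment — holds.
Graphics must be no later than period 4 — violated.
The HCI session must be before the OS session — holds.
Networks and HCI share students — holds.
The Databases session must be before the Networks session — holds.
Logic and Algorithms share students — holds.
OS can only go in period 4 to period 8 — holds.
Physics and Algorithms share students — holds.
Graphics and Algorithms have overlapping enrolment — holds.
The Graphics session must be before the Logic session — violated.
Prof. Cyd teaches both Logic and HCI — holds.

No. Graphics must be no later than period 4 is not satisfied.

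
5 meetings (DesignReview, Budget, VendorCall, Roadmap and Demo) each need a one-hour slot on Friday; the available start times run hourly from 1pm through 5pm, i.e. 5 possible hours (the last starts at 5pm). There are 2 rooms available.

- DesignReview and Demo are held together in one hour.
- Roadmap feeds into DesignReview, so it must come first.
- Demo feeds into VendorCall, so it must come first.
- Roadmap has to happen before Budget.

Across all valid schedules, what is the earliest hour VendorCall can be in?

3pm

Precedence pushes VendorCall to at least 3pm.
VendorCall at 3pm is achievable: Demo=2pm; Roadmap=1pm; DesignReview=2pm; Budget=3pm; VendorCall=3pm.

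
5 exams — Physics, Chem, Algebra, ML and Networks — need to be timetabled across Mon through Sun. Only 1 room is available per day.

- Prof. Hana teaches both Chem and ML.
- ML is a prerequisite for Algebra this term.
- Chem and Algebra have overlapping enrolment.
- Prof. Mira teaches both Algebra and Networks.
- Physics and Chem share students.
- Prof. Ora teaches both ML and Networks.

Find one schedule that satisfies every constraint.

Networks=Fri, Chem=Thu, ML=Mon, Physics=Wed, Algebra=Tue

Checking: ML(Mon) before Algebra(Tue); Chem(Thu) != Algebra(Tue); Chem(Thu) != ML(Mon); Algebra(Tue) != Networks(Fri); ML(Mon) != Networks(Fri); Physics(Wed) != Chem(Thu); max 1 per day (cap 1).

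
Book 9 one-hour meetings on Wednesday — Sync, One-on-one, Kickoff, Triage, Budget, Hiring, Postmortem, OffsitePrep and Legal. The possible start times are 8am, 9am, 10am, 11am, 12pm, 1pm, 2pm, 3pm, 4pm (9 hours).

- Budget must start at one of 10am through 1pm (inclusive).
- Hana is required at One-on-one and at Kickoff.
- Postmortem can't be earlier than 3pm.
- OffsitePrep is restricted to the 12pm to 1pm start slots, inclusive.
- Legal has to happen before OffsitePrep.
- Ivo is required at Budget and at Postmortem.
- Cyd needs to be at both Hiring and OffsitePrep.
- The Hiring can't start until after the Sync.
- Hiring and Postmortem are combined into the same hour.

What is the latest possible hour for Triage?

4pm

Triage at 4pm is achievable: OffsitePrep=12pm; Postmortem=3pm; One-on-one=8am; Budget=10am; Triage=4pm; Kickoff=9am; Legal=8am; Hiring=3pm; Sync=8am.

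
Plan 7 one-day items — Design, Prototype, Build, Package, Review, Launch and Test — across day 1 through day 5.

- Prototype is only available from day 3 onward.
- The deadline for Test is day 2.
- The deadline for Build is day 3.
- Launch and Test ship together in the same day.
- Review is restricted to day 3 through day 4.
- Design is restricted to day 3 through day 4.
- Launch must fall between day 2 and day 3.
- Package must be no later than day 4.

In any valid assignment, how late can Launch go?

day 2

Launch is available from day 2; Launch's own window allows nothing later than day 3; Launch must be in the same day as Test, which can't be after day 2, so Launch is at most day 2.
Launch at day 2 is achievable: Test in day 2, Design in day 3, Prototype in day 3, Build in day 1, Launch in day 2, Package in day 1, Review in day 3.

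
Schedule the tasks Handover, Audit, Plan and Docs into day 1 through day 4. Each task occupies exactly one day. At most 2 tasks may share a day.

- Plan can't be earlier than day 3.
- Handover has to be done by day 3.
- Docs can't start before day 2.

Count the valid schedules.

Splitting on Handover: it can be day 1 (22), day 2 (20), day 3 (16). Listing each branch's schedules as (Audit, Plan, Docs) by day number:
Handover=day 1: (1,3,2) (1,3,3) (1,3,4) (1,4,2) (1,4,3) (1,4,4) (2,3,2) (2,3,3) (2,3,4) (2,4,2) (2,4,3) (2,4,4) (3,3,2) (3,3,4) (3,4,2) (3,4,3) (3,4,4) (4,3,2) (4,3,3) (4,3,4) (4,4,2) (4,4,3) — 22.
Handover=day 2: (1,3,2) (1,3,3) (1,3,4) (1,4,2) (1,4,3) (1,4,4) (2,3,3) (2,3,4) (2,4,3) (2,4,4) (3,3,2) (3,3,4) (3,4,2) (3,4,3) (3,4,4) (4,3,2) (4,3,3) (4,3,4) (4,4,2) (4,4,3) — 20.
Handover=day 3: (1,3,2) (1,3,4) (1,4,2) (1,4,3) (1,4,4) (2,3,2) (2,3,4) (2,4,2) (2,4,3) (2,4,4) (3,4,2) (3,4,4) (4,3,2) (4,3,4) (4,4,2) (4,4,3) — 16.
Summing: 22 + 20 + 16 = 58.

58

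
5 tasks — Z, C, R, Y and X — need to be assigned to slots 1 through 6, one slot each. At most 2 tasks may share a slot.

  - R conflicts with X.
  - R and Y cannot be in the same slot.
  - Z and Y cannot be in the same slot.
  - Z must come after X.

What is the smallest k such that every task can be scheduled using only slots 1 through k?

The precedence chain requires at least 2 distinct slots.
With at most 2 per slot and 5 tasks, at least 3 slots are needed.
3 works (last occupied slot: 3): for example R=2; X=1; Z=2; Y=3; C=1.

3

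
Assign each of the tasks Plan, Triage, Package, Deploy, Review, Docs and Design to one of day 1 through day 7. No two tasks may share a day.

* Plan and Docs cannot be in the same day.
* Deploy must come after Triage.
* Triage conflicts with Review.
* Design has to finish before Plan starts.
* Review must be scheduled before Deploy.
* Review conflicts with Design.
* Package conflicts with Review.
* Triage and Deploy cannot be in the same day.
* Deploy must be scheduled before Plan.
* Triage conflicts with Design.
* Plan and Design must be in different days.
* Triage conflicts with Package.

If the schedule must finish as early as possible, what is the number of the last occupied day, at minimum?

day 7

The precedence chain requires at least 3 distinct days.
With at most 1 per day and 7 tasks, at least 7 days are needed.
7 works (last occupied day: day 7): for example Deploy -> day 3, Triage -> day 1, Package -> day 6, Design -> day 4, Docs -> day 7, Plan -> day 5, Review -> day 2.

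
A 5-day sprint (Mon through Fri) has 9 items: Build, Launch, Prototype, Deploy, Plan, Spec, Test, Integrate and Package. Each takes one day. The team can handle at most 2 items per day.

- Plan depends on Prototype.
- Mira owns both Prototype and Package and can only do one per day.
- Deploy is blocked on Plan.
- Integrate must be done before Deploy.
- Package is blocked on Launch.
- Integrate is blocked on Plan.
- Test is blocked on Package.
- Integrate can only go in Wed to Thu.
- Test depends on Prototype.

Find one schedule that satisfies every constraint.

Spec in Fri, Package in Tue, Build in Thu, Plan in Tue, Test in Wed, Prototype in Mon, Launch in Mon, Deploy in Thu, Integrate in Wed

Checking: Plan(Tue) before Deploy(Thu); Launch(Mon) before Package(Tue); Plan(Tue) before Integrate(Wed); Package(Tue) before Test(Wed); Prototype(Mon) before Plan(Tue); Integrate(Wed) before Deploy(Thu); Prototype(Mon) before Test(Wed); Prototype(Mon) != Package(Tue); Integrate=Wed in [Wed,Thu]; max 2 per day (cap 2).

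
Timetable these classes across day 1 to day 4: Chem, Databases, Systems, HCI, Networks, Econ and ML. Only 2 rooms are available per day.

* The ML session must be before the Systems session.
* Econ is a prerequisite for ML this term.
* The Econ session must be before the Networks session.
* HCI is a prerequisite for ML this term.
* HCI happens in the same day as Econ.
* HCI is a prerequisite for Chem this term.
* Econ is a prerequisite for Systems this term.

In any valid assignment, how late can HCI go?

day 2

Downstream work caps HCI at day 2.
HCI at day 2 is achievable: Systems -> day 4, Databases -> day 1, Econ -> day 2, ML -> day 3, Networks -> day 4, Chem -> day 3, HCI -> day 2.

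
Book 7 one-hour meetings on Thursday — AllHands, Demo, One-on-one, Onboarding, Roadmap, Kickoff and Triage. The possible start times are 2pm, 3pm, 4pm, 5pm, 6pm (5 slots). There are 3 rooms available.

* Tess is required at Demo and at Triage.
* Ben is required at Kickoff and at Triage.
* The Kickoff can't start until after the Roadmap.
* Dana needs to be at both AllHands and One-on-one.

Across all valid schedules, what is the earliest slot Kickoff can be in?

Precedence pushes Kickoff to at least 3pm.
Kickoff at 3pm is achievable: Demo -> 2pm, Roadmap -> 2pm, One-on-one -> 3pm, Triage -> 4pm, AllHands -> 2pm, Onboarding -> 3pm, Kickoff -> 3pm.

3pm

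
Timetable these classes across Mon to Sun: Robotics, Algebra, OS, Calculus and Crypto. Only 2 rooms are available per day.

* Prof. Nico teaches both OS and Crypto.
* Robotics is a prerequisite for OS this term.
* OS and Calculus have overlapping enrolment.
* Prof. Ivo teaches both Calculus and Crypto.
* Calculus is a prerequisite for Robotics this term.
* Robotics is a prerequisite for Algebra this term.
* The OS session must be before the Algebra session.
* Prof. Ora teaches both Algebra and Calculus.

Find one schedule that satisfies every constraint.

Robotics in Tue, OS in Wed, Crypto in Tue, Calculus in Mon, Algebra in Thu

Checking: Robotics(Tue) before Algebra(Thu); Calculus(Mon) before Robotics(Tue); Robotics(Tue) before OS(Wed); OS(Wed) before Algebra(Thu); Algebra(Thu) != Calculus(Mon); OS(Wed) != Calculus(Mon); OS(Wed) != Crypto(Tue); Calculus(Mon) != Crypto(Tue); max 2 per day (cap 2).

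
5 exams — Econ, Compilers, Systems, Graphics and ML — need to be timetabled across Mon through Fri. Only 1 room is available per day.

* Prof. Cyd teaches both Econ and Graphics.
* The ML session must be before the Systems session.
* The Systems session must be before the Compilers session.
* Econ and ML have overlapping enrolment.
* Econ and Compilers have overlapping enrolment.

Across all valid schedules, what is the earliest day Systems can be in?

Tue

Precedence pushes Systems to at least Tue; downstream work caps Systems at Thu.
Systems at Tue is achievable: Graphics=Fri, ML=Mon, Systems=Tue, Econ=Thu, Compilers=Wed.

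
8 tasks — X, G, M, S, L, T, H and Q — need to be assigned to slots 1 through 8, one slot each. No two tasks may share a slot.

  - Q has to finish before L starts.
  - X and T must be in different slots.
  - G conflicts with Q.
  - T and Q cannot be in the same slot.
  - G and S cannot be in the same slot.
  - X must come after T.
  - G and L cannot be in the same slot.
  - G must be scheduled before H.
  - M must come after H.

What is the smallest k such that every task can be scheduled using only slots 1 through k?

The precedence chain requires at least 3 distinct slots.
With at most 1 per slot and 8 tasks, at least 8 slots are needed.
8 works (last occupied slot: 8): for example G -> 1, L -> 7, Q -> 6, M -> 5, H -> 2, X -> 4, S -> 8, T -> 3.

8 slots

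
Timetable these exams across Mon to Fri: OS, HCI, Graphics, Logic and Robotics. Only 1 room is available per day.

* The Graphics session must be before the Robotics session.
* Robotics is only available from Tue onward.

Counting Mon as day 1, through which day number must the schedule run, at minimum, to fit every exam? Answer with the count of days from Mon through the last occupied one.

5 days

The precedence chain requires at least 2 distinct days.
With at most 1 per day and 5 exams, at least 5 days are needed.
5 works (last occupied day: Fri): for example Graphics=Mon; HCI=Thu; Robotics=Tue; Logic=Fri; OS=Wed.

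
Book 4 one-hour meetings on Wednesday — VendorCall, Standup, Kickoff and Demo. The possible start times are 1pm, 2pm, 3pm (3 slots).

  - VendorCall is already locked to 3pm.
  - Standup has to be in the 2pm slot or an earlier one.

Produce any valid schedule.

Demo=1pm, VendorCall=3pm, Standup=1pm, Kickoff=1pm

Checking: Standup=1pm in [1pm,2pm]; VendorCall=3pm in [3pm,3pm].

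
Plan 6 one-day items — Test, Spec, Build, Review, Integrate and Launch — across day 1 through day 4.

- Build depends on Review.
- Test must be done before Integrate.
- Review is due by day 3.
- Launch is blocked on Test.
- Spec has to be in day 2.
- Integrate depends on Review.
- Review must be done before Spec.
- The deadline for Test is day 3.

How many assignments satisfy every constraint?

42

Splitting on Test: it can be day 1 (27), day 2 (12), day 3 (3). Listing each branch's schedules as (Spec, Build, Review, Integrate, Launch) by day number:
Test=day 1: (2,2,1,2,2) (2,2,1,2,3) (2,2,1,2,4) (2,2,1,3,2) (2,2,1,3,3) (2,2,1,3,4) (2,2,1,4,2) (2,2,1,4,3) (2,2,1,4,4) (2,3,1,2,2) (2,3,1,2,3) (2,3,1,2,4) (2,3,1,3,2) (2,3,1,3,3) (2,3,1,3,4) (2,3,1,4,2) (2,3,1,4,3) (2,3,1,4,4) (2,4,1,2,2) (2,4,1,2,3) (2,4,1,2,4) (2,4,1,3,2) (2,4,1,3,3) (2,4,1,3,4) (2,4,1,4,2) (2,4,1,4,3) (2,4,1,4,4) — 27.
Test=day 2: (2,2,1,3,3) (2,2,1,3,4) (2,2,1,4,3) (2,2,1,4,4) (2,3,1,3,3) (2,3,1,3,4) (2,3,1,4,3) (2,3,1,4,4) (2,4,1,3,3) (2,4,1,3,4) (2,4,1,4,3) (2,4,1,4,4) — 12.
Test=day 3: (2,2,1,4,4) (2,3,1,4,4) (2,4,1,4,4) — 3.
Summing: 27 + 12 + 3 = 42.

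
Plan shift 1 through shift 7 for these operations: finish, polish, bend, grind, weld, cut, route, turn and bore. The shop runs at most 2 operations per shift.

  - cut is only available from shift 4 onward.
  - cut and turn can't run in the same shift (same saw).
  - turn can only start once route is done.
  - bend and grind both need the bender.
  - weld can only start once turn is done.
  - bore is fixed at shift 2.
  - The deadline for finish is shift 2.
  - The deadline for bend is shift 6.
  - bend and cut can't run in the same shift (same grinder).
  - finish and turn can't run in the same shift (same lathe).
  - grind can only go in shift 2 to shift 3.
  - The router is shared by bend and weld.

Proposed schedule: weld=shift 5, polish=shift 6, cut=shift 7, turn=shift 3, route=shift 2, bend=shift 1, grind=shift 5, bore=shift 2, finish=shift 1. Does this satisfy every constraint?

Invalid. grind can only go in shift 2 to shift 3.

The router is shared by bend and weld — holds.
turn can only start once route is done — holds.
weld can only start once turn is done — holds.
The deadline for bend is shift 6 — holds.
bend and grind both need the bender — holds.
bend and cut can't run in the same shift (same grinder) — holds.
finish and turn can't run in the same shift (same lathe) — holds.
cut is only available from shift 4 onward — holds.
bore is fixed at shift 2 — holds.
The deadline for finish is shift 2 — holds.
cut and turn can't run in the same shift (same saw) — holds.
grind can only go in shift 2 to shift 3 — violated.
The shop runs at most 2 operations per shift — holds.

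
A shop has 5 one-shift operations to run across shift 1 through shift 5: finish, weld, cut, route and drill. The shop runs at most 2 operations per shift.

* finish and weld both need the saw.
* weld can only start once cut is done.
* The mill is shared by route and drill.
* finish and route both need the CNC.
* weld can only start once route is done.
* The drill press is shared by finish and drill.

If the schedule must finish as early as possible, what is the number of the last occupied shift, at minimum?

shift 3

The precedence chain requires at least 2 distinct shifts.
With at most 2 per shift and 5 operations, at least 3 shifts are needed.
3 works (last occupied shift: shift 3): for example cut=shift 1; drill=shift 2; route=shift 1; weld=shift 2; finish=shift 3.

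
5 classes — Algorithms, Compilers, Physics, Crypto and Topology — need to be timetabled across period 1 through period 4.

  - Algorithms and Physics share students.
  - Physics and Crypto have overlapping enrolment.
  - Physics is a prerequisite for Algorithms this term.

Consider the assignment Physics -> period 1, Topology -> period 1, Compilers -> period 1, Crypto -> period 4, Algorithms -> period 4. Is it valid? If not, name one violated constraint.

Yes, all constraints hold

Physics is a prerequisite for Algorithms this term — holds.
Physics and Crypto have overlapping enrolment — holds.
Algorithms and Physics share students — holds.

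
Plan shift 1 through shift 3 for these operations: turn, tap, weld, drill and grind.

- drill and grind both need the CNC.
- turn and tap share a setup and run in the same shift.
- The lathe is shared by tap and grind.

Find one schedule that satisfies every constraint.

grind=shift 2; tap=shift 1; turn=shift 1; weld=shift 1; drill=shift 1

Checking: drill(shift 1) != grind(shift 2); tap(shift 1) != grind(shift 2); turn = tap = shift 1.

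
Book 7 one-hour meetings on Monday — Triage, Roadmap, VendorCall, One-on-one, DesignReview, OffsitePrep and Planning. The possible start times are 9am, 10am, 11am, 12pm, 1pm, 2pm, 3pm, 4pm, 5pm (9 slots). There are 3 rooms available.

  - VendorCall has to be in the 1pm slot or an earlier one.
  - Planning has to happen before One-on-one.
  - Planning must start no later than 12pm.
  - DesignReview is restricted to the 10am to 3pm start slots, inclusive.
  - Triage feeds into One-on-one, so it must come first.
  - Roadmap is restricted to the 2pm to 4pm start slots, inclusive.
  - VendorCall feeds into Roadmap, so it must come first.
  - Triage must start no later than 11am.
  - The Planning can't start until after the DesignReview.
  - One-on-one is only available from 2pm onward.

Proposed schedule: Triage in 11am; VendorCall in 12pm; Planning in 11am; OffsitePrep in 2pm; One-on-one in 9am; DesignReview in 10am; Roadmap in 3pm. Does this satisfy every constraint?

VendorCall feeds into Roadmap, so it must come first — holds.
Triage must start no later than 11am — holds.
The Planning can't start until after the DesignReview — holds.
One-on-one is only available from 2pm onward — violated.
Planning has to happen before One-on-one — violated.
VendorCall has to be in the 1pm slot or an earlier one — holds.
Planning must start no later than 12pm — holds.
Triage feeds into One-on-one, so it must come first — violated.
Roadmap is restricted to the 2pm to 4pm start slots, inclusive — holds.
DesignReview is restricted to the 10am to 3pm start slots, inclusive — holds.
There are 3 rooms available — holds.

No — it violates: One-on-one is only available from 2pm onward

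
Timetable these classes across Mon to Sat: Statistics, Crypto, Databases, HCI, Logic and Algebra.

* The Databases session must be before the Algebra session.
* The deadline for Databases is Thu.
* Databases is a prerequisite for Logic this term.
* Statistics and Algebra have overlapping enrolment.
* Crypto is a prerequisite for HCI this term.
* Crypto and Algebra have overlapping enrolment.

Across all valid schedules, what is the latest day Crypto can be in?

Downstream work caps Crypto at Fri.
Crypto at Fri is achievable: Databases in Mon; HCI in Sat; Algebra in Tue; Logic in Tue; Statistics in Mon; Crypto in Fri.

Fri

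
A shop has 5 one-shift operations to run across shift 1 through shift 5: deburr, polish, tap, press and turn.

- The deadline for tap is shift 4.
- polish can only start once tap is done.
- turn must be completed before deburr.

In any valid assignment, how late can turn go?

Downstream work caps turn at shift 4.
turn at shift 4 is achievable: polish in shift 2; turn in shift 4; press in shift 1; tap in shift 1; deburr in shift 5.

shift 4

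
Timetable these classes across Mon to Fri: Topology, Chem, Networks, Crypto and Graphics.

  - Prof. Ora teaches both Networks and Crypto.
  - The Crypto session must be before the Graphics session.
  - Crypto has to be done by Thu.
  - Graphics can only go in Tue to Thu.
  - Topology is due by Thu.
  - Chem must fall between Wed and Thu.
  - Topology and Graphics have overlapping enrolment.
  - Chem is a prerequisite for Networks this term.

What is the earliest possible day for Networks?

Thu

Precedence pushes Networks to at least Thu.
Networks at Thu is achievable: Topology -> Mon; Chem -> Wed; Networks -> Thu; Crypto -> Mon; Graphics -> Tue.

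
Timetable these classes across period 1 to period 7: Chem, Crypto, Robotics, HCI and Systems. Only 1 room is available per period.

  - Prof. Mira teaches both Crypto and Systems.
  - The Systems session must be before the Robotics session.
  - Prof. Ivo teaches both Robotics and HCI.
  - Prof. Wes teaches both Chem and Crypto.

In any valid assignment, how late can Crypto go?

period 7

Crypto at period 7 is achievable: HCI in period 4; Crypto in period 7; Robotics in period 2; Systems in period 1; Chem in period 3.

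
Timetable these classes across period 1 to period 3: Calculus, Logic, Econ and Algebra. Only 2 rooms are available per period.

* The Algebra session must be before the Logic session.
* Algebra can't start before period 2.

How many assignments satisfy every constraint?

7

Splitting on Calculus: it can be period 1 (3), period 2 (2), period 3 (2). Listing each branch's schedules as (Logic, Econ, Algebra) by period number:
Calculus=period 1: (3,1,2) (3,2,2) (3,3,2) — 3.
Calculus=period 2: (3,1,2) (3,3,2) — 2.
Calculus=period 3: (3,1,2) (3,2,2) — 2.
Summing: 3 + 2 + 2 = 7.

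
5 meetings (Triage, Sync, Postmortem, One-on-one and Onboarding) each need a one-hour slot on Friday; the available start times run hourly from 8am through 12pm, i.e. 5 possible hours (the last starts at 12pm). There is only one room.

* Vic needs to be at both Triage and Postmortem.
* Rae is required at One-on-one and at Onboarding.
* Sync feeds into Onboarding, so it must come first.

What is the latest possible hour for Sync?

Downstream work caps Sync at 11am.
Sync at 11am is achievable: Triage=8am; Sync=11am; Postmortem=9am; Onboarding=12pm; One-on-one=10am.

11am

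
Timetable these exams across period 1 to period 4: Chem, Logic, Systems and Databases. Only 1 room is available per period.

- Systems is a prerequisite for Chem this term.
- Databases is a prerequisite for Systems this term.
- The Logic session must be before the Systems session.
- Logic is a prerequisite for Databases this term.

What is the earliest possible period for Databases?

period 2

Precedence pushes Databases to at least period 2; downstream work caps Databases at period 2.
Databases at period 2 is achievable: Chem -> period 4; Systems -> period 3; Databases -> period 2; Logic -> period 1.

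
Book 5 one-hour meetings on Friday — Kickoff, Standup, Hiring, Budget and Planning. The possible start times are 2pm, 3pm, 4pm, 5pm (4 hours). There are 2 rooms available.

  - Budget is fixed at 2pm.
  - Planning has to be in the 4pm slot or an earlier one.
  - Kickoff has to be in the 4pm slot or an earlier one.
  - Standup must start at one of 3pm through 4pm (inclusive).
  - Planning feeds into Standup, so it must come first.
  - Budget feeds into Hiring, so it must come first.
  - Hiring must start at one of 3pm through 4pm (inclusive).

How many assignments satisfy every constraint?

Splitting on Kickoff: it can be 2pm (2), 3pm (4), 4pm (4). Listing each branch's schedules as (Standup, Hiring, Budget, Planning):
Kickoff=2pm: (4pm,3pm,2pm,3pm) (4pm,4pm,2pm,3pm) — 2.
Kickoff=3pm: (3pm,4pm,2pm,2pm) (4pm,3pm,2pm,2pm) (4pm,4pm,2pm,2pm) (4pm,4pm,2pm,3pm) — 4.
Kickoff=4pm: (3pm,3pm,2pm,2pm) (3pm,4pm,2pm,2pm) (4pm,3pm,2pm,2pm) (4pm,3pm,2pm,3pm) — 4.
Summing: 2 + 4 + 4 = 10.

10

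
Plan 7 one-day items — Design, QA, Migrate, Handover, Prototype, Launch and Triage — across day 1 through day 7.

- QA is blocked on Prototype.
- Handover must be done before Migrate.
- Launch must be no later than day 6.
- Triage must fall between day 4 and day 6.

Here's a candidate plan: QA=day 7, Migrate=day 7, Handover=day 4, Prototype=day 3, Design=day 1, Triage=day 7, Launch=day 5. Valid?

No. Triage must fall between day 4 and day 6 is not satisfied.

Handover must be done before Migrate — holds.
Launch must be no later than day 6 — holds.
QA is blocked on Prototype — holds.
Triage must fall between day 4 and day 6 — violated.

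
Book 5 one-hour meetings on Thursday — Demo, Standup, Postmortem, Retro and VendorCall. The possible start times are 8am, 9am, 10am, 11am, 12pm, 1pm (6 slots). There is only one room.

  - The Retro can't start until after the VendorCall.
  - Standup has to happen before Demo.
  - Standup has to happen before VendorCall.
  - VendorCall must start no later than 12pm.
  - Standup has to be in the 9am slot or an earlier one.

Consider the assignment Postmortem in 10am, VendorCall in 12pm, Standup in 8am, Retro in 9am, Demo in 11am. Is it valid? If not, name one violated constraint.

Standup has to be in the 9am slot or an earlier one — holds.
The Retro can't start until after the VendorCall — violated.
Standup has to happen before Demo — holds.
Standup has to happen before VendorCall — holds.
There is only one room — holds.
VendorCall must start no later than 12pm — holds.

No. The Retro can't start until after the VendorCall is not satisfied.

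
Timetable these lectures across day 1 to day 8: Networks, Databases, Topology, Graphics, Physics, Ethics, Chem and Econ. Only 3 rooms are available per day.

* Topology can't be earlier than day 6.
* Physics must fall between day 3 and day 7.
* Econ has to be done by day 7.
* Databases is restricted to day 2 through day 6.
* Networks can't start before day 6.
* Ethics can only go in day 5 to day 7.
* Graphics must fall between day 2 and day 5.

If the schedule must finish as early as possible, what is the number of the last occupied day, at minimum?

With at most 3 per day and 8 lectures, at least 3 days are needed.
Networks can't be placed before day 6, so the schedule must run through at least day 6.
6 works (last occupied day: day 6): for example Physics -> day 3, Econ -> day 1, Ethics -> day 5, Chem -> day 1, Topology -> day 6, Graphics -> day 2, Databases -> day 2, Networks -> day 6.

6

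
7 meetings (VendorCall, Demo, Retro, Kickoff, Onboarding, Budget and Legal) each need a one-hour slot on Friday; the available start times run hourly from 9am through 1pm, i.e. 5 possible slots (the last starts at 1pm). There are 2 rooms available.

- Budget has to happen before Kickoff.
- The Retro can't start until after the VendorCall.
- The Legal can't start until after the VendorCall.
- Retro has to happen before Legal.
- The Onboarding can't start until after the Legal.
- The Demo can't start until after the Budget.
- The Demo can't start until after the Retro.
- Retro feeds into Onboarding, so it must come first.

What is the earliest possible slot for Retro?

Precedence pushes Retro to at least 10am; downstream work caps Retro at 11am.
Retro at 10am is achievable: Demo=11am; Retro=10am; Budget=9am; Kickoff=10am; Onboarding=12pm; VendorCall=9am; Legal=11am.

10am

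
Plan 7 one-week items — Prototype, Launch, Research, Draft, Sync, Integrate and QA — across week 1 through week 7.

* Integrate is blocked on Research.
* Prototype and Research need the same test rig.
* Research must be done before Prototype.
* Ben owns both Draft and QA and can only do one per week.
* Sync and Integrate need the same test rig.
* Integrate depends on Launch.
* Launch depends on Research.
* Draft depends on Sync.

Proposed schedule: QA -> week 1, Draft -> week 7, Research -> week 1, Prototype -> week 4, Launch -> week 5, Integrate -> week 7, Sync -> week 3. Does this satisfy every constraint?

Yes

Launch depends on Research — holds.
Integrate is blocked on Research — holds.
Draft depends on Sync — holds.
Prototype and Research need the same test rig — holds.
Sync and Integrate need the same test rig — holds.
Ben owns both Draft and QA and can only do one per week — holds.
Research must be done before Prototype — holds.
Integrate depends on Launch — holds.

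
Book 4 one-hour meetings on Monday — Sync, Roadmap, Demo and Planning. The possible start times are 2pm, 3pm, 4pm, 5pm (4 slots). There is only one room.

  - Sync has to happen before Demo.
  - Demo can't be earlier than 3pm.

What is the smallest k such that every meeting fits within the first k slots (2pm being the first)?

The precedence chain requires at least 2 distinct slots.
With at most 1 per slot and 4 meetings, at least 4 slots are needed.
4 works (last occupied slot: 5pm): for example Planning in 5pm, Sync in 2pm, Demo in 3pm, Roadmap in 4pm.

4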